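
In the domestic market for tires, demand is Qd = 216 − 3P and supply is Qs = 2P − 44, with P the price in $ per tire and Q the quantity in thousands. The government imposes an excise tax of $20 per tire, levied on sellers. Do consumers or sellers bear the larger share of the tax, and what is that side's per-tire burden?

Sellers bear the larger share: $12 per tire.

Without the tax, 216 − 3P = 2P − 44 gives 5P = 260, so P* = $52 and Q* = 60.
With the tax collected from sellers, supply shifts: Qs = 2(P − 20) − 44.
New equilibrium: consumers pay $60, sellers receive $40, Q = 36. (Wedge: Pb − Ps = 20.)
Per-tire burden: consumers $8, sellers $12.
Sellers take the larger share because supply is less price-elastic here (demand slope 3 vs supply slope 2).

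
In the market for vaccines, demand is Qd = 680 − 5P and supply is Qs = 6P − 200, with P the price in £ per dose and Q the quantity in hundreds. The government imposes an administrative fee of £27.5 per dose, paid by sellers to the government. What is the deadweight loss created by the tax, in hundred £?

Deadweight loss = £1031.25 hundred.

Before the tax: set 680 − 5P = 6P − 200 → P* = £80, Q* = 280.
With the tax collected from sellers, supply shifts: Qs = 6(P − 27.5) − 200.
New equilibrium: consumers pay £95, sellers receive £67.5, Q = 205. (Wedge: Pb − Ps = 27.5.)
Quantity falls by |ΔQ| = |280 − 205| = 75.
DWL = ½ · t · |ΔQ| = ½ · 27.5 · 75 = £1031.25.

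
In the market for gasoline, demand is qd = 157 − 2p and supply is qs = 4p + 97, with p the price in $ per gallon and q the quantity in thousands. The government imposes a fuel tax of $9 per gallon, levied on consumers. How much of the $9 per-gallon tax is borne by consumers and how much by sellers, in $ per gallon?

Before the tax: set 157 − 2p = 4p + 97 → p* = $10, q* = 137.
With the tax collected from consumers, demand (in seller-price terms) shifts: qd = 157 − 2(p + 9).
Solving gives q = 125 with consumers paying $16 and sellers receiving $7 (the $9 wedge).
Burden on consumers: $6; on sellers: $3. (They sum to $9.)
The less price-elastic side of the market bears the larger share of a per-unit tax.

Consumers bear $6 per gallon; sellers bear $3 per gallon.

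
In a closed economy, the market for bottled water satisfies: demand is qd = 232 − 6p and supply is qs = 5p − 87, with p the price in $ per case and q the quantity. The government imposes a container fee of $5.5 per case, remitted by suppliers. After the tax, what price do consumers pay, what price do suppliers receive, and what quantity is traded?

Before the tax: set 232 − 6p = 5p − 87 → p* = $29, q* = 58.
With the tax collected from suppliers, supply shifts: qs = 5(p − 5.5) − 87.
Solving gives q = 43 with consumers paying $31.5 and suppliers receiving $26 (the $5.5 wedge).

Consumers pay $31.5; suppliers receive $26; quantity = 43.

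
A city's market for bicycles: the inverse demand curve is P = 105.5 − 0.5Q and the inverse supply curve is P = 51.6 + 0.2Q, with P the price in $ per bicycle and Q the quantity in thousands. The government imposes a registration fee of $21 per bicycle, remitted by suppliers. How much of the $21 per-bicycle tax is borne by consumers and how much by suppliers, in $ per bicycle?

Consumers bear $15 per bicycle; suppliers bear $6 per bicycle.

Inverting to Q(P) form: Qd = 211 − 2P; Qs = 5P − 258.
Before the tax: set 211 − 2P = 5P − 258 → P* = $67, Q* = 77.
With the tax collected from suppliers, supply shifts: Qs = 5(P − 21) − 258.
New equilibrium: consumers pay $82, suppliers receive $61, Q = 47. (Wedge: Pb − Ps = 21.)
Burden on consumers: $15; on suppliers: $6. (They sum to $21.)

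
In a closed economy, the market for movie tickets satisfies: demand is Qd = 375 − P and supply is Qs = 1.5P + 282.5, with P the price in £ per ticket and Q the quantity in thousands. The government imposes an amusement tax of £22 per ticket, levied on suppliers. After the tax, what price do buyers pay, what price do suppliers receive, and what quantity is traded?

Without the tax, 375 − P = 1.5P + 282.5 gives 2.5P = 92.5, so P* = £37 and Q* = 338.
With the tax collected from suppliers, supply shifts: Qs = 1.5(P − 22) + 282.5.
New equilibrium: buyers pay £50.2, suppliers receive £28.2, Q = 324.8. (Wedge: Pb − Ps = 22.)
The less price-elastic side of the market bears the larger share of a per-unit tax.

Buyers pay £50.2; suppliers receive £28.2; quantity = 324.8.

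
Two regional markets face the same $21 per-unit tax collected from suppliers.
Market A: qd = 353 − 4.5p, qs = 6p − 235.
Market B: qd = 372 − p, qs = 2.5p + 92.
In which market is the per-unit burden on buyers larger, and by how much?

Market B, by $3.

Market A: pre-tax p* = $56, q* = 101; post-tax q = 47; per-unit burden on buyers = $12.
Market B: pre-tax p* = $80, q* = 292; post-tax q = 277; per-unit burden on buyers = $15.
Difference: $12 vs $15 → market B is larger by $3.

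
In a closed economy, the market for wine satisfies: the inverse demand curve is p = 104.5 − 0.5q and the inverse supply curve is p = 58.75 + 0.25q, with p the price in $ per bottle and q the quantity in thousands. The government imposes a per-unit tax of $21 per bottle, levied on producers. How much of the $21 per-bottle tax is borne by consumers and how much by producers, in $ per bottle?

Inverting to q(p) form: qd = 209 − 2p; qs = 4p − 235.
Before the tax: set 209 − 2p = 4p − 235 → p* = $74, q* = 61.
With the tax collected from producers, supply shifts: qs = 4(p − 21) − 235.
Solving gives q = 33 with consumers paying $88 and producers receiving $67 (the $21 wedge).
Burden on consumers: $14; on producers: $7. (They sum to $21.)
The less price-elastic side of the market bears the larger share of a per-unit tax.

Consumers bear $14 per bottle; producers bear $7 per bottle.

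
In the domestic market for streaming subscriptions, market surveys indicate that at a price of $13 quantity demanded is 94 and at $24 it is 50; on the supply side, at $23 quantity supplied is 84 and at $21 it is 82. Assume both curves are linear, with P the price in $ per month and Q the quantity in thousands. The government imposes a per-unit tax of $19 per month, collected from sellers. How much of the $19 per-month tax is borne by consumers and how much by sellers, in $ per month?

Consumers bear $3.8 per month; sellers bear $15.2 per month.

Demand slope: (50 − 94)/(24 − 13) = -4, so Qd = 146 − 4P.
Supply slope: (82 − 84)/(21 − 23) = 1, so Qs = P + 61.
Before the tax: set 146 − 4P = P + 61 → P* = $17, Q* = 78.
With the tax collected from sellers, supply shifts: Qs = (P − 19) + 61.
Solving gives Q = 62.8 with consumers paying $20.8 and sellers receiving $1.8 (the $19 wedge).
Burden on consumers: $3.8; on sellers: $15.2. (They sum to $19.)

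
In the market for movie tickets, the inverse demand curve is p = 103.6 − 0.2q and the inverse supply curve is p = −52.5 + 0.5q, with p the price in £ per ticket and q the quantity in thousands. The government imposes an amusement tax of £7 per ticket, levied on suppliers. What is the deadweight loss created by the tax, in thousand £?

Inverting to q(p) form: qd = 518 − 5p; qs = 2p + 105.
Before the tax: set 518 − 5p = 2p + 105 → p* = £59, q* = 223.
With the tax collected from suppliers, supply shifts: qs = 2(p − 7) + 105.
Solving gives q = 213 with consumers paying £61 and suppliers receiving £54 (the £7 wedge).
Quantity falls by |ΔQ| = |223 − 213| = 10.
DWL = ½ · t · |ΔQ| = ½ · 7 · 10 = £35.

Deadweight loss = £35 thousand.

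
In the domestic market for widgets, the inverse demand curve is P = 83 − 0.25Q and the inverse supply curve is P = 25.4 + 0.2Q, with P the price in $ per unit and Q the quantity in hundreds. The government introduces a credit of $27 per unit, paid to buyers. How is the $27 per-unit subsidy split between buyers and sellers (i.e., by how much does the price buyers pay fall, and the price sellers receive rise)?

Buyers gain $15 per unit; sellers gain $12 per unit.

Rewrite in direct form: Qd = 332 − 4P and Qs = 5P − 127.
Without the subsidy, 332 − 4P = 5P − 127 gives 9P = 459, so P* = $51 and Q* = 128.
With a per-unit subsidy paid to buyers, each effectively pays P − 27, so demand becomes Qd = 332 − 4(P − 27).
New equilibrium: buyers pay $36, sellers receive $63, Q = 188. (Wedge: Pb − Ps = −27.)
Gain to buyers: $15; to sellers: $12. (They sum to $27.)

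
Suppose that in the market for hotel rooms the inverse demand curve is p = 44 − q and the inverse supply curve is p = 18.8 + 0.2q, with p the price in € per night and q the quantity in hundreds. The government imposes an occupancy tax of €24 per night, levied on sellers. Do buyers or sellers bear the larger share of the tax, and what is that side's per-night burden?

Buyers bear the larger share: €20 per night.

Rewrite in direct form: qd = 44 − p and qs = 5p − 94.
Without the tax, 44 − p = 5p − 94 gives 6p = 138, so p* = €23 and q* = 21.
With the tax collected from sellers, supply shifts: qs = 5(p − 24) − 94.
New equilibrium: buyers pay €43, sellers receive €19, q = 1. (Wedge: pb − ps = 24.)
Per-night burden: buyers €20, sellers €4.
Buyers take the larger share because demand is less price-elastic here (demand slope 1 vs supply slope 5).
The less price-elastic side of the market bears the larger share of a per-unit tax.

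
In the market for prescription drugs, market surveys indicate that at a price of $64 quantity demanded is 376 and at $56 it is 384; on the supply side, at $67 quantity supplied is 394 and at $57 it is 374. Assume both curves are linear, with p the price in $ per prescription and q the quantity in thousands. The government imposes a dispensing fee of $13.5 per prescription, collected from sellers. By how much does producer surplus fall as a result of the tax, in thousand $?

Demand slope: (384 − 376)/(56 − 64) = -1, so qd = 440 − p.
Supply slope: (374 − 394)/(57 − 67) = 2, so qs = 2p + 260.
Before the tax: set 440 − p = 2p + 260 → p* = $60, q* = 380.
With the tax collected from sellers, supply shifts: qs = 2(p − 13.5) + 260.
Solving gives q = 371 with consumers paying $69 and sellers receiving $55.5 (the $13.5 wedge).
ΔPS is the trapezoid between Q = 371 and Q = 380 of height $4.5: ½ · (380 + 371) · 4.5 = $1689.75.

Producer surplus falls by $1689.75 thousand.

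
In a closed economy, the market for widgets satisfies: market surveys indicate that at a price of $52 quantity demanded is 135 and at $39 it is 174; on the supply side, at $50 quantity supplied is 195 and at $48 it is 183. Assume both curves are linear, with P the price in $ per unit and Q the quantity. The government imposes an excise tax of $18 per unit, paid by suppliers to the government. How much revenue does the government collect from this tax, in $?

Demand slope: (174 − 135)/(39 − 52) = -3, so Qd = 291 − 3P.
Supply slope: (183 − 195)/(48 − 50) = 6, so Qs = 6P − 105.
Before the tax: set 291 − 3P = 6P − 105 → P* = $44, Q* = 159.
With the tax collected from suppliers, supply shifts: Qs = 6(P − 18) − 105.
Solving gives Q = 123 with consumers paying $56 and suppliers receiving $38 (the $18 wedge).
Revenue = t · Q = 18 · 123 = $2214.

Tax revenue = $2214.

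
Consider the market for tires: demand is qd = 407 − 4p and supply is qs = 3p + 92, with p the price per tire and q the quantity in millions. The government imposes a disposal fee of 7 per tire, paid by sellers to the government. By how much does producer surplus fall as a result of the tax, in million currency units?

Without the tax, 407 − 4p = 3p + 92 gives 7p = 315, so p* = 45 and q* = 227.
With the tax collected from sellers, supply shifts: qs = 3(p − 7) + 92.
Solving gives q = 215 with buyers paying 48 and sellers receiving 41 (the 7 wedge).
ΔPS is the trapezoid between Q = 215 and Q = 227 of height 4: ½ · (227 + 215) · 4 = 884.

Producer surplus falls by 884 million.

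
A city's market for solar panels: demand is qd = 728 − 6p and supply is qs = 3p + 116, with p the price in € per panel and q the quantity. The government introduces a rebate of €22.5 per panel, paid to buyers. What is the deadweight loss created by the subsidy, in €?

Deadweight loss = €506.25.

Without the subsidy, 728 − 6p = 3p + 116 gives 9p = 612, so p* = €68 and q* = 320.
With a per-unit subsidy paid to buyers, each effectively pays p − 22.5, so demand becomes qd = 728 − 6(p − 22.5).
New equilibrium: buyers pay €60.5, suppliers receive €83, q = 365. (Wedge: pb − ps = −22.5.)
Quantity rises by |ΔQ| = |320 − 365| = 45.
DWL = ½ · t · |ΔQ| = ½ · 22.5 · 45 = €506.25.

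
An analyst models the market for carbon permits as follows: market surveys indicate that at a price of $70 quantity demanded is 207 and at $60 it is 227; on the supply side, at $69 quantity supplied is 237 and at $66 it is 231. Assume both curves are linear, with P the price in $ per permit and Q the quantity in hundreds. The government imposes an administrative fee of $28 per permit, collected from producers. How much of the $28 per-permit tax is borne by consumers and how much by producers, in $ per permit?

Consumers bear $14 per permit; producers bear $14 per permit.

Demand slope: (227 − 207)/(60 − 70) = -2, so Qd = 347 − 2P.
Supply slope: (231 − 237)/(66 − 69) = 2, so Qs = 2P + 99.
Without the tax, 347 − 2P = 2P + 99 gives 4P = 248, so P* = $62 and Q* = 223.
With the tax collected from producers, supply shifts: Qs = 2(P − 28) + 99.
New equilibrium: consumers pay $76, producers receive $48, Q = 195. (Wedge: Pb − Ps = 28.)
Burden on consumers: $14; on producers: $14. (They sum to $28.)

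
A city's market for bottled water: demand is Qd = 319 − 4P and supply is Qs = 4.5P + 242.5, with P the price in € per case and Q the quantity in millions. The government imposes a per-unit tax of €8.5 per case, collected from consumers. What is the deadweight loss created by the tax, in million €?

Deadweight loss = €76.5 million.

Without the tax, 319 − 4P = 4.5P + 242.5 gives 8.5P = 76.5, so P* = €9 and Q* = 283.
With the tax collected from consumers, demand (in seller-price terms) shifts: Qd = 319 − 4(P + 8.5).
New equilibrium: consumers pay €13.5, producers receive €5, Q = 265. (Wedge: Pb − Ps = 8.5.)
Quantity falls by |ΔQ| = |283 − 265| = 18.
DWL = ½ · t · |ΔQ| = ½ · 8.5 · 18 = €76.5.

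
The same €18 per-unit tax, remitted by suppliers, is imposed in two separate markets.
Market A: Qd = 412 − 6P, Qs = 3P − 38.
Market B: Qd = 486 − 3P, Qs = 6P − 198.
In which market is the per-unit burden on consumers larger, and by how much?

Market A: pre-tax P* = €50, Q* = 112; post-tax Q = 76; per-unit burden on consumers = €6.
Market B: pre-tax P* = €76, Q* = 258; post-tax Q = 222; per-unit burden on consumers = €12.
Difference: €6 vs €12 → market B is larger by €6.

Market B, by €6.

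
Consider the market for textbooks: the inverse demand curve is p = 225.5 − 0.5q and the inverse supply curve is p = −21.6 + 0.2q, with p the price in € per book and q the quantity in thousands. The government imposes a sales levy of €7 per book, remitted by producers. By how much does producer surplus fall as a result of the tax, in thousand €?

Inverting to q(p) form: qd = 451 − 2p; qs = 5p + 108.
Before the tax: set 451 − 2p = 5p + 108 → p* = €49, q* = 353.
With the tax collected from producers, supply shifts: qs = 5(p − 7) + 108.
New equilibrium: consumers pay €54, producers receive €47, q = 343. (Wedge: pb − ps = 7.)
ΔPS is the trapezoid between Q = 343 and Q = 353 of height €2: ½ · (353 + 343) · 2 = €696.

Producer surplus falls by €696 thousand.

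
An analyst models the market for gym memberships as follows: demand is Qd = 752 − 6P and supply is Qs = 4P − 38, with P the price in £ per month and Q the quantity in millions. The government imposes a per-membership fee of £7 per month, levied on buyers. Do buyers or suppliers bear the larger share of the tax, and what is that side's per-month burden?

Suppliers bear the larger share: £4.2 per month.

Without the tax, 752 − 6P = 4P − 38 gives 10P = 790, so P* = £79 and Q* = 278.
With the tax collected from buyers, demand (in seller-price terms) shifts: Qd = 752 − 6(P + 7).
New equilibrium: buyers pay £81.8, suppliers receive £74.8, Q = 261.2. (Wedge: Pb − Ps = 7.)
Per-month burden: buyers £2.8, suppliers £4.2.
Suppliers take the larger share because supply is less price-elastic here (demand slope 6 vs supply slope 4).
The less price-elastic side of the market bears the larger share of a per-unit tax.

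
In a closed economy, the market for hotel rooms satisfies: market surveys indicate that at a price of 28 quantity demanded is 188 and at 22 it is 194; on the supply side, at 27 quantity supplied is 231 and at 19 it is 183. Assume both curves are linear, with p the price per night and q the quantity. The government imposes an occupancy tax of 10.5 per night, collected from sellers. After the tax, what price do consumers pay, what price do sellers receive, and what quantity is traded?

Demand slope: (194 − 188)/(22 − 28) = -1, so qd = 216 − p.
Supply slope: (183 − 231)/(19 − 27) = 6, so qs = 6p + 69.
Before the tax: set 216 − p = 6p + 69 → p* = 21, q* = 195.
With the tax collected from sellers, supply shifts: qs = 6(p − 10.5) + 69.
Solving gives q = 186 with consumers paying 30 and sellers receiving 19.5 (the 10.5 wedge).

Consumers pay 30; sellers receive 19.5; quantity = 186.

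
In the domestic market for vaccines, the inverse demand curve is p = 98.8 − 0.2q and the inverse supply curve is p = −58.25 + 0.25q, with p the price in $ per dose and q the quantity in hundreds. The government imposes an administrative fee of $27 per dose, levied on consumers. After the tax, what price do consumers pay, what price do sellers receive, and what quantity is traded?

Consumers pay $41; sellers receive $14; quantity = 289.

Rewrite in direct form: qd = 494 − 5p and qs = 4p + 233.
Without the tax, 494 − 5p = 4p + 233 gives 9p = 261, so p* = $29 and q* = 349.
With the tax collected from consumers, demand (in seller-price terms) shifts: qd = 494 − 5(p + 27).
New equilibrium: consumers pay $41, sellers receive $14, q = 289. (Wedge: pb − ps = 27.)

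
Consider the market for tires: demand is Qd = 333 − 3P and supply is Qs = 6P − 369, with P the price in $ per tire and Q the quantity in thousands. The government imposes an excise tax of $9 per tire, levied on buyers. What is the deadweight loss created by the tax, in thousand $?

Deadweight loss = $81 thousand.

Before the tax: set 333 − 3P = 6P − 369 → P* = $78, Q* = 99.
With the tax collected from buyers, demand (in seller-price terms) shifts: Qd = 333 − 3(P + 9).
New equilibrium: buyers pay $84, producers receive $75, Q = 81. (Wedge: Pb − Ps = 9.)
Quantity falls by |ΔQ| = |99 − 81| = 18.
DWL = ½ · t · |ΔQ| = ½ · 9 · 18 = $81.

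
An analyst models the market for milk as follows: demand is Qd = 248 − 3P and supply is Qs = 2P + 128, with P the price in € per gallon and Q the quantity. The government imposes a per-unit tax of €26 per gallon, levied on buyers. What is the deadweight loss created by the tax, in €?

Without the tax, 248 − 3P = 2P + 128 gives 5P = 120, so P* = €24 and Q* = 176.
With the tax collected from buyers, demand (in seller-price terms) shifts: Qd = 248 − 3(P + 26).
Solving gives Q = 144.8 with buyers paying €34.4 and suppliers receiving €8.4 (the €26 wedge).
Quantity falls by |ΔQ| = |176 − 144.8| = 31.2.
DWL = ½ · t · |ΔQ| = ½ · 26 · 31.2 = €405.6.

Deadweight loss = €405.6.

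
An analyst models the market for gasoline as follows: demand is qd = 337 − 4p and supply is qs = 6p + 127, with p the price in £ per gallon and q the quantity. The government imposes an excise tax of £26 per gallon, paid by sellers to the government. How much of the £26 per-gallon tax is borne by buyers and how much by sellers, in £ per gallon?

Buyers bear £15.6 per gallon; sellers bear £10.4 per gallon.

Without the tax, 337 − 4p = 6p + 127 gives 10p = 210, so p* = £21 and q* = 253.
With the tax collected from sellers, supply shifts: qs = 6(p − 26) + 127.
Solving gives q = 190.6 with buyers paying £36.6 and sellers receiving £10.6 (the £26 wedge).
Burden on buyers: £15.6; on sellers: £10.4. (They sum to £26.)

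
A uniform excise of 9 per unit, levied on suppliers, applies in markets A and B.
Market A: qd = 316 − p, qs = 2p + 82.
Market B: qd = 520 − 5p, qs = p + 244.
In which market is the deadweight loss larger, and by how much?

Market B, by 6.75.

Market A: pre-tax p* = 78, q* = 238; post-tax q = 232; deadweight loss = 27.
Market B: pre-tax p* = 46, q* = 290; post-tax q = 282.5; deadweight loss = 33.75.
Difference: 27 vs 33.75 → market B is larger by 6.75.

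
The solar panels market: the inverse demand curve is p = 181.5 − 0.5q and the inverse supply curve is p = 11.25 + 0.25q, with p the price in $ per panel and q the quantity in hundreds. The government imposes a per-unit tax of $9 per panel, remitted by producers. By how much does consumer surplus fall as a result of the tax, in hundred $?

Rewrite in direct form: qd = 363 − 2p and qs = 4p − 45.
Before the tax: set 363 − 2p = 4p − 45 → p* = $68, q* = 227.
With the tax collected from producers, supply shifts: qs = 4(p − 9) − 45.
New equilibrium: consumers pay $74, producers receive $65, q = 215. (Wedge: pb − ps = 9.)
ΔCS is the trapezoid between Q = 215 and Q = 227 of height $6: ½ · (227 + 215) · 6 = $1326.

Consumer surplus falls by $1326 hundred.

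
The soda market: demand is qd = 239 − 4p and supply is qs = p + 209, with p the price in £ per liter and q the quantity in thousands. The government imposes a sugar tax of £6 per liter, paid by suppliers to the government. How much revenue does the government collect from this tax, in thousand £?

Tax revenue = £1261.2 thousand.

Without the tax, 239 − 4p = p + 209 gives 5p = 30, so p* = £6 and q* = 215.
With the tax collected from suppliers, supply shifts: qs = (p − 6) + 209.
New equilibrium: consumers pay £7.2, suppliers receive £1.2, q = 210.2. (Wedge: pb − ps = 6.)
Revenue = t · Q = 6 · 210.2 = £1261.2.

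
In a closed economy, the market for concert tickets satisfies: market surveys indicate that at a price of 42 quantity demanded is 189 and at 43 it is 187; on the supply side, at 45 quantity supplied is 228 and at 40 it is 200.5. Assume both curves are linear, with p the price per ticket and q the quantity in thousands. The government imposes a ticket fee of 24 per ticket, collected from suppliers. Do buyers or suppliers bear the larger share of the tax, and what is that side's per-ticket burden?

Buyers bear the larger share: 17.6 per ticket.

Demand slope: (187 − 189)/(43 − 42) = -2, so qd = 273 − 2p.
Supply slope: (200.5 − 228)/(40 − 45) = 5.5, so qs = 5.5p − 19.5.
Before the tax: set 273 − 2p = 5.5p − 19.5 → p* = 39, q* = 195.
With the tax collected from suppliers, supply shifts: qs = 5.5(p − 24) − 19.5.
Solving gives q = 159.8 with buyers paying 56.6 and suppliers receiving 32.6 (the 24 wedge).
Per-ticket burden: buyers 17.6, suppliers 6.4.
Buyers take the larger share because demand is less price-elastic here (demand slope 2 vs supply slope 5.5).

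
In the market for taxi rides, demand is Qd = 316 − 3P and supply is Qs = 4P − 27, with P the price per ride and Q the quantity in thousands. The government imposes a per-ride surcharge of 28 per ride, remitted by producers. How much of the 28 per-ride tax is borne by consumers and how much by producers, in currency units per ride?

Consumers bear 16 per ride; producers bear 12 per ride.

Without the tax, 316 − 3P = 4P − 27 gives 7P = 343, so P* = 49 and Q* = 169.
With the tax collected from producers, supply shifts: Qs = 4(P − 28) − 27.
New equilibrium: consumers pay 65, producers receive 37, Q = 121. (Wedge: Pb − Ps = 28.)
Burden on consumers: 16; on producers: 12. (They sum to 28.)
The less price-elastic side of the market bears the larger share of a per-unit tax.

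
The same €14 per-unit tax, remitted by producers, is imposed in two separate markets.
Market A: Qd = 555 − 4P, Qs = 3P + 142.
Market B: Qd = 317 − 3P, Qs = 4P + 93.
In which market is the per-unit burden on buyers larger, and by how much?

Market A: pre-tax P* = €59, Q* = 319; post-tax Q = 295; per-unit burden on buyers = €6.
Market B: pre-tax P* = €32, Q* = 221; post-tax Q = 197; per-unit burden on buyers = €8.
Difference: €6 vs €8 → market B is larger by €2.

Market B, by €2.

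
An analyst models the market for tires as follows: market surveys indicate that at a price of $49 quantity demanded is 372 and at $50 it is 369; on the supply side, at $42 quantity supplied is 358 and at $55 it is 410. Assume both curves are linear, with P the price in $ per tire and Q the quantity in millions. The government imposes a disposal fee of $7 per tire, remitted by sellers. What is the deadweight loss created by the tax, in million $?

Demand slope: (369 − 372)/(50 − 49) = -3, so Qd = 519 − 3P.
Supply slope: (410 − 358)/(55 − 42) = 4, so Qs = 4P + 190.
Before the tax: set 519 − 3P = 4P + 190 → P* = $47, Q* = 378.
With the tax collected from sellers, supply shifts: Qs = 4(P − 7) + 190.
New equilibrium: buyers pay $51, sellers receive $44, Q = 366. (Wedge: Pb − Ps = 7.)
Quantity falls by |ΔQ| = |378 − 366| = 12.
DWL = ½ · t · |ΔQ| = ½ · 7 · 12 = $42.

Deadweight loss = $42 million.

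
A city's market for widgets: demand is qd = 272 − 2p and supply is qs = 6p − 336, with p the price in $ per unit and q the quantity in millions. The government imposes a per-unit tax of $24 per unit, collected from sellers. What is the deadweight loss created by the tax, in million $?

Deadweight loss = $432 million.

Before the tax: set 272 − 2p = 6p − 336 → p* = $76, q* = 120.
With the tax collected from sellers, supply shifts: qs = 6(p − 24) − 336.
Solving gives q = 84 with buyers paying $94 and sellers receiving $70 (the $24 wedge).
Quantity falls by |ΔQ| = |120 − 84| = 36.
DWL = ½ · t · |ΔQ| = ½ · 24 · 36 = $432.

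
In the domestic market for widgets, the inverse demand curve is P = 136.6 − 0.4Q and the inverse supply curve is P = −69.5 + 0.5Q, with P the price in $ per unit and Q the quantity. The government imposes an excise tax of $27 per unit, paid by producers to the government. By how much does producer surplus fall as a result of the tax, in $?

Producer surplus falls by $3210.

Rewrite in direct form: Qd = 341.5 − 2.5P and Qs = 2P + 139.
Without the tax, 341.5 − 2.5P = 2P + 139 gives 4.5P = 202.5, so P* = $45 and Q* = 229.
With the tax collected from producers, supply shifts: Qs = 2(P − 27) + 139.
New equilibrium: buyers pay $57, producers receive $30, Q = 199. (Wedge: Pb − Ps = 27.)
ΔPS is the trapezoid between Q = 199 and Q = 229 of height $15: ½ · (229 + 199) · 15 = $3210.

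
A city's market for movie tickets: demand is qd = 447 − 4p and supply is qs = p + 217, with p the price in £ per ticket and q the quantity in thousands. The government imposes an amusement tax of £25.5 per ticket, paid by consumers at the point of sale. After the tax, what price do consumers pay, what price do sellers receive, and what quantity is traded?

Consumers pay £51.1; sellers receive £25.6; quantity = 242.6.

Without the tax, 447 − 4p = p + 217 gives 5p = 230, so p* = £46 and q* = 263.
With the tax collected from consumers, demand (in seller-price terms) shifts: qd = 447 − 4(p + 25.5).
Solving gives q = 242.6 with consumers paying £51.1 and sellers receiving £25.6 (the £25.5 wedge).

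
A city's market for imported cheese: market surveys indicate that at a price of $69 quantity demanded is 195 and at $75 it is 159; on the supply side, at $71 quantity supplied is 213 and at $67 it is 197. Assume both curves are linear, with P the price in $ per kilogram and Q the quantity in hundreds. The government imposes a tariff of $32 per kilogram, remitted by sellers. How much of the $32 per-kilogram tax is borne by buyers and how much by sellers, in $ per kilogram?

Demand slope: (159 − 195)/(75 − 69) = -6, so Qd = 609 − 6P.
Supply slope: (197 − 213)/(67 − 71) = 4, so Qs = 4P − 71.
Before the tax: set 609 − 6P = 4P − 71 → P* = $68, Q* = 201.
With the tax collected from sellers, supply shifts: Qs = 4(P − 32) − 71.
Solving gives Q = 124.2 with buyers paying $80.8 and sellers receiving $48.8 (the $32 wedge).
Burden on buyers: $12.8; on sellers: $19.2. (They sum to $32.)
The less price-elastic side of the market bears the larger share of a per-unit tax.

Buyers bear $12.8 per kilogram; sellers bear $19.2 per kilogram.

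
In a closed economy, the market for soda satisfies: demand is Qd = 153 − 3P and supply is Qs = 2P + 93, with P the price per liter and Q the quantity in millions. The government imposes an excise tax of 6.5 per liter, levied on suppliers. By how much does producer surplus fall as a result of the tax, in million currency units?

Producer surplus falls by 441.09 million.

Before the tax: set 153 − 3P = 2P + 93 → P* = 12, Q* = 117.
With the tax collected from suppliers, supply shifts: Qs = 2(P − 6.5) + 93.
New equilibrium: consumers pay 14.6, suppliers receive 8.1, Q = 109.2. (Wedge: Pb − Ps = 6.5.)
ΔPS is the trapezoid between Q = 109.2 and Q = 117 of height 3.9: ½ · (117 + 109.2) · 3.9 = 441.09.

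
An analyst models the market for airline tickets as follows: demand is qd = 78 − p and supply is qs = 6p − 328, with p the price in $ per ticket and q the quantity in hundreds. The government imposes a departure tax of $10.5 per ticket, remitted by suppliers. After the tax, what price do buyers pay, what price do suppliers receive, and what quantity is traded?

Without the tax, 78 − p = 6p − 328 gives 7p = 406, so p* = $58 and q* = 20.
With the tax collected from suppliers, supply shifts: qs = 6(p − 10.5) − 328.
Solving gives q = 11 with buyers paying $67 and suppliers receiving $56.5 (the $10.5 wedge).

Buyers pay $67; suppliers receive $56.5; quantity = 11.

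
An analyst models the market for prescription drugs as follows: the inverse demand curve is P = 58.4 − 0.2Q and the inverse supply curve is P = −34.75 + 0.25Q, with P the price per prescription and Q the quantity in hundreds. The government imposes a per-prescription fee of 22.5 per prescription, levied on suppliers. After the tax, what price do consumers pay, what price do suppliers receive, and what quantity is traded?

Inverting to Q(P) form: Qd = 292 − 5P; Qs = 4P + 139.
Before the tax: set 292 − 5P = 4P + 139 → P* = 17, Q* = 207.
With the tax collected from suppliers, supply shifts: Qs = 4(P − 22.5) + 139.
Solving gives Q = 157 with consumers paying 27 and suppliers receiving 4.5 (the 22.5 wedge).

Consumers pay 27; suppliers receive 4.5; quantity = 157.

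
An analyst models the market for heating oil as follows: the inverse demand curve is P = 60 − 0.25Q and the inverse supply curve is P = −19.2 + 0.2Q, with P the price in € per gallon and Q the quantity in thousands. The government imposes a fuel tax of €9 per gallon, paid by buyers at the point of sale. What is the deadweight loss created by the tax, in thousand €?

Rewrite in direct form: Qd = 240 − 4P and Qs = 5P + 96.
Without the tax, 240 − 4P = 5P + 96 gives 9P = 144, so P* = €16 and Q* = 176.
With the tax collected from buyers, demand (in seller-price terms) shifts: Qd = 240 − 4(P + 9).
Solving gives Q = 156 with buyers paying €21 and producers receiving €12 (the €9 wedge).
Quantity falls by |ΔQ| = |176 − 156| = 20.
DWL = ½ · t · |ΔQ| = ½ · 9 · 20 = €90.

Deadweight loss = €90 thousand.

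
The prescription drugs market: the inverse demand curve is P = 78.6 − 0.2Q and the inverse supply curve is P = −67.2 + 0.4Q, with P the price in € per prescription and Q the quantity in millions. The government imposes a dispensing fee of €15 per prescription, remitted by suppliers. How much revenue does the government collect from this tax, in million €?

Tax revenue = €3270 million.

Inverting to Q(P) form: Qd = 393 − 5P; Qs = 2.5P + 168.
Before the tax: set 393 − 5P = 2.5P + 168 → P* = €30, Q* = 243.
With the tax collected from suppliers, supply shifts: Qs = 2.5(P − 15) + 168.
Solving gives Q = 218 with consumers paying €35 and suppliers receiving €20 (the €15 wedge).
Revenue = t · Q = 15 · 218 = €3270.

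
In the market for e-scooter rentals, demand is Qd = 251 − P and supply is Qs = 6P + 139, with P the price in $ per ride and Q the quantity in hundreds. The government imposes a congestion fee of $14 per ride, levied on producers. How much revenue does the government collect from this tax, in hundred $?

Tax revenue = $3122 hundred.

Before the tax: set 251 − P = 6P + 139 → P* = $16, Q* = 235.
With the tax collected from producers, supply shifts: Qs = 6(P − 14) + 139.
Solving gives Q = 223 with consumers paying $28 and producers receiving $14 (the $14 wedge).
Revenue = t · Q = 14 · 223 = $3122.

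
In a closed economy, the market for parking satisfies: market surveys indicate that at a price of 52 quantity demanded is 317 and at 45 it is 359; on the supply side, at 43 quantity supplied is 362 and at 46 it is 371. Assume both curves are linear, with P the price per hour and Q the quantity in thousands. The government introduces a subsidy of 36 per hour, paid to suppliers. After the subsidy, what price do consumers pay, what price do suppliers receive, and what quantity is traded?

Consumers pay 32; suppliers receive 68; quantity = 437.

Demand slope: (359 − 317)/(45 − 52) = -6, so Qd = 629 − 6P.
Supply slope: (371 − 362)/(46 − 43) = 3, so Qs = 3P + 233.
Before the subsidy: set 629 − 6P = 3P + 233 → P* = 44, Q* = 365.
With a per-unit subsidy paid to suppliers, each receives P + 36 per unit sold, so supply becomes Qs = 3(P + 36) + 233.
New equilibrium: consumers pay 32, suppliers receive 68, Q = 437. (Wedge: Pb − Ps = −36.)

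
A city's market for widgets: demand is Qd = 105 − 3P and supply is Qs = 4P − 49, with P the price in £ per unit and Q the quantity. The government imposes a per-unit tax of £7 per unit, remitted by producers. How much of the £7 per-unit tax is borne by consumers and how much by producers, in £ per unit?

Without the tax, 105 − 3P = 4P − 49 gives 7P = 154, so P* = £22 and Q* = 39.
With the tax collected from producers, supply shifts: Qs = 4(P − 7) − 49.
New equilibrium: consumers pay £26, producers receive £19, Q = 27. (Wedge: Pb − Ps = 7.)
Burden on consumers: £4; on producers: £3. (They sum to £7.)

Consumers bear £4 per unit; producers bear £3 per unit.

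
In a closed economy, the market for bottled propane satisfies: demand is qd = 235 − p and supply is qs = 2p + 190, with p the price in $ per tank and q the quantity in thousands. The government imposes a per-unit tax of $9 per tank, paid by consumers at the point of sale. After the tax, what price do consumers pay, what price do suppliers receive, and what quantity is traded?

Consumers pay $21; suppliers receive $12; quantity = 214.

Without the tax, 235 − p = 2p + 190 gives 3p = 45, so p* = $15 and q* = 220.
With the tax collected from consumers, demand (in seller-price terms) shifts: qd = 235 − (p + 9).
Solving gives q = 214 with consumers paying $21 and suppliers receiving $12 (the $9 wedge).
The less price-elastic side of the market bears the larger share of a per-unit tax.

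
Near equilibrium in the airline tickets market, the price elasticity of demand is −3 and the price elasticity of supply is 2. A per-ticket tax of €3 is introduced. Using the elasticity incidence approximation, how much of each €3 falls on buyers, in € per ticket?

Incidence ratio: buyers' share ≈ εs / (εs + |εd|) = 2 / (2 + 3) = 0.4.
So buyers bear ≈ 0.4 × €3 = €1.2; suppliers bear €1.8.

Buyers bear ≈ €1.2 per ticket.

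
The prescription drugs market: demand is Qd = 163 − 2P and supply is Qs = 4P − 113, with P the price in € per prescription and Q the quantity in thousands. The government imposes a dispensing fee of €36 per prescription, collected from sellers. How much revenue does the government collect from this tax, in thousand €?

Tax revenue = €828 thousand.

Before the tax: set 163 − 2P = 4P − 113 → P* = €46, Q* = 71.
With the tax collected from sellers, supply shifts: Qs = 4(P − 36) − 113.
Solving gives Q = 23 with consumers paying €70 and sellers receiving €34 (the €36 wedge).
Revenue = t · Q = 36 · 23 = €828.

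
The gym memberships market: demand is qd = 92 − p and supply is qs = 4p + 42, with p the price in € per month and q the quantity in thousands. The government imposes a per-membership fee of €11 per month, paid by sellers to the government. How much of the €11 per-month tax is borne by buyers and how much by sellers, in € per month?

Buyers bear €8.8 per month; sellers bear €2.2 per month.

Without the tax, 92 − p = 4p + 42 gives 5p = 50, so p* = €10 and q* = 82.
With the tax collected from sellers, supply shifts: qs = 4(p − 11) + 42.
New equilibrium: buyers pay €18.8, sellers receive €7.8, q = 73.2. (Wedge: pb − ps = 11.)
Burden on buyers: €8.8; on sellers: €2.2. (They sum to €11.)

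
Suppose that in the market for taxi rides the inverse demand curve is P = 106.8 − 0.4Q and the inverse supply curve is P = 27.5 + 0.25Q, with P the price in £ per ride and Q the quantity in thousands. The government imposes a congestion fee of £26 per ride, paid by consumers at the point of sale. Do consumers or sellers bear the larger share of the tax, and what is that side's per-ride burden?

Inverting to Q(P) form: Qd = 267 − 2.5P; Qs = 4P − 110.
Before the tax: set 267 − 2.5P = 4P − 110 → P* = £58, Q* = 122.
With the tax collected from consumers, demand (in seller-price terms) shifts: Qd = 267 − 2.5(P + 26).
Solving gives Q = 82 with consumers paying £74 and sellers receiving £48 (the £26 wedge).
Per-ride burden: consumers £16, sellers £10.
Consumers take the larger share because demand is less price-elastic here (demand slope 2.5 vs supply slope 4).

Consumers bear the larger share: £16 per ride.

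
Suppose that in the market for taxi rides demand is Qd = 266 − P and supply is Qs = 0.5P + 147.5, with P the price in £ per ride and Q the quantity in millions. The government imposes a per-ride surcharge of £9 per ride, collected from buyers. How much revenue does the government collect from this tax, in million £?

Tax revenue = £1656 million.

Before the tax: set 266 − P = 0.5P + 147.5 → P* = £79, Q* = 187.
With the tax collected from buyers, demand (in seller-price terms) shifts: Qd = 266 − (P + 9).
New equilibrium: buyers pay £82, sellers receive £73, Q = 184. (Wedge: Pb − Ps = 9.)
Revenue = t · Q = 9 · 184 = £1656.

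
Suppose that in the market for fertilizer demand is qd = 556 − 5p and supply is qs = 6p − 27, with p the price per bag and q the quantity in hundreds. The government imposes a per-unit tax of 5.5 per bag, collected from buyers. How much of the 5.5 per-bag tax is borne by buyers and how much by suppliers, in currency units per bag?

Without the tax, 556 − 5p = 6p − 27 gives 11p = 583, so p* = 53 and q* = 291.
With the tax collected from buyers, demand (in seller-price terms) shifts: qd = 556 − 5(p + 5.5).
Solving gives q = 276 with buyers paying 56 and suppliers receiving 50.5 (the 5.5 wedge).
Burden on buyers: 3; on suppliers: 2.5. (They sum to 5.5.)

Buyers bear 3 per bag; suppliers bear 2.5 per bag.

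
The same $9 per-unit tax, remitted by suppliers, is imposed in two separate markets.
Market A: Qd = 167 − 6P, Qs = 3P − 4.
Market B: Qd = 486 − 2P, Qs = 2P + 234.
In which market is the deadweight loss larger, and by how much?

Market A, by $40.5.

Market A: pre-tax P* = $19, Q* = 53; post-tax Q = 35; deadweight loss = $81.
Market B: pre-tax P* = $63, Q* = 360; post-tax Q = 351; deadweight loss = $40.5.
Difference: $81 vs $40.5 → market A is larger by $40.5.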